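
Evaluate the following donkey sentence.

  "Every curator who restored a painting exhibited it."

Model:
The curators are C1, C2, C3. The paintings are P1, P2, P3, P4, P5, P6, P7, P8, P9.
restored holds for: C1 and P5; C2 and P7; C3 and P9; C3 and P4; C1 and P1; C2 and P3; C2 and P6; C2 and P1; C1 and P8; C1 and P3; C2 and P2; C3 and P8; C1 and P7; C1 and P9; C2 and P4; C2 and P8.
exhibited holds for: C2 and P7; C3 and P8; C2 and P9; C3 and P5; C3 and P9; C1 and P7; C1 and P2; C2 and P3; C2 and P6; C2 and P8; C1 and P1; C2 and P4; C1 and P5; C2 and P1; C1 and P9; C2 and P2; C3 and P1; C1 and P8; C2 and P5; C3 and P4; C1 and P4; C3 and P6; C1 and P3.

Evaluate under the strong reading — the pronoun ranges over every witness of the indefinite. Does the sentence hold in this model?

"it" takes "a painting" as antecedent — a donkey pronoun bound across the clause boundary.
Strong reading: for every (c,p) with restored(c,p), exhibited(c,p).
Restrictor pairs: (C1,P1) ✓  (C1,P3) ✓  (C1,P5) ✓  (C1,P7) ✓  (C1,P8) ✓  (C1,P9) ✓  (C2,P1) ✓  (C2,P2) ✓  (C2,P3) ✓  (C2,P4) ✓  (C2,P6) ✓  (C2,P7) ✓  (C2,P8) ✓  (C3,P4) ✓  (C3,P8) ✓  (C3,P9) ✓
Every restrictor pair satisfies the scope.

True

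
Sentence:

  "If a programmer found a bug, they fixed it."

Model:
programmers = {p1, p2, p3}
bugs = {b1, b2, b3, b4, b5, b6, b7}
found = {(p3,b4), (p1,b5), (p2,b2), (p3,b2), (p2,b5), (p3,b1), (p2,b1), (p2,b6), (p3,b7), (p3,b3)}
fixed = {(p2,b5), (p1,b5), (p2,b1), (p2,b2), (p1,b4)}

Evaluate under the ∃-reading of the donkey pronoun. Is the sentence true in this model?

"it" takes "a bug" as antecedent — a donkey pronoun bound across the clause boundary.
Weak reading: every programmer p with some found-bug has at least one found-bug b such that fixed(p,b).
Per programmer: p1:✓  p2:✓  p3:✗
p3 has no witness among its found-bugs.

False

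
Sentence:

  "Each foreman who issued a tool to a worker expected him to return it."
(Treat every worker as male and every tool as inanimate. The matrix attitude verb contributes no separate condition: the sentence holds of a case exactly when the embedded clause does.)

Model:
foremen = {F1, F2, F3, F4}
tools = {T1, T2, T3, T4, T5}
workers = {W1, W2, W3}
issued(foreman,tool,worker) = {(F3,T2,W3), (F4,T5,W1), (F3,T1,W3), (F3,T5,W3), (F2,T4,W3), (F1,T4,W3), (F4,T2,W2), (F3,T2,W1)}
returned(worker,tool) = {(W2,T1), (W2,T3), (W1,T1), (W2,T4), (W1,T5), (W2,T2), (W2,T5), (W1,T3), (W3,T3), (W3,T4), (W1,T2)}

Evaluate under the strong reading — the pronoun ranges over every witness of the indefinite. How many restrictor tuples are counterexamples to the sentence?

3

"him" takes "a worker" as antecedent and "it" takes "a tool"; both are donkey pronouns co-varying with the restrictor.
Strong reading: for every (f,t,w) with issued(f,t,w), returned(w,t).
Restrictor triples: (F1,T4,W3)→returned(W3,T4) ✓  (F2,T4,W3)→returned(W3,T4) ✓  (F3,T1,W3)→returned(W3,T1) ✗  (F3,T2,W1)→returned(W1,T2) ✓  (F3,T2,W3)→returned(W3,T2) ✗  (F3,T5,W3)→returned(W3,T5) ✗  (F4,T2,W2)→returned(W2,T2) ✓  (F4,T5,W1)→returned(W1,T5) ✓
Counterexamples (restrictor triples failing the scope): 3.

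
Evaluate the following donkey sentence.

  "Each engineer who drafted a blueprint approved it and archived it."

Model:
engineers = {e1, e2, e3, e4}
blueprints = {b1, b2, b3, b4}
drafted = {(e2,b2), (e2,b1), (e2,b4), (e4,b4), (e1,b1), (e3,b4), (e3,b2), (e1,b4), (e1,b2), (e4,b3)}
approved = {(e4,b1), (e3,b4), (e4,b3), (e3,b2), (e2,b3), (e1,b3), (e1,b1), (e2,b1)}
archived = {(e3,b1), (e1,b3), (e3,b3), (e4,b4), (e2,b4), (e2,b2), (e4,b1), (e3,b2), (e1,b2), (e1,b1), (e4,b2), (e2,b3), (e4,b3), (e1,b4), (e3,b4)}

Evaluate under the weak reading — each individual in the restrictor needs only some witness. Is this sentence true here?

"it" takes "a blueprint" as antecedent — a donkey pronoun bound across the clause boundary.
Weak reading: every engineer e with some drafted-blueprint has at least one drafted-blueprint b such that approved(e,b) ∧ archived(e,b).
Per engineer: e1:✓  e2:✗  e3:✓  e4:✓
e2 has no witness among its drafted-blueprints.

False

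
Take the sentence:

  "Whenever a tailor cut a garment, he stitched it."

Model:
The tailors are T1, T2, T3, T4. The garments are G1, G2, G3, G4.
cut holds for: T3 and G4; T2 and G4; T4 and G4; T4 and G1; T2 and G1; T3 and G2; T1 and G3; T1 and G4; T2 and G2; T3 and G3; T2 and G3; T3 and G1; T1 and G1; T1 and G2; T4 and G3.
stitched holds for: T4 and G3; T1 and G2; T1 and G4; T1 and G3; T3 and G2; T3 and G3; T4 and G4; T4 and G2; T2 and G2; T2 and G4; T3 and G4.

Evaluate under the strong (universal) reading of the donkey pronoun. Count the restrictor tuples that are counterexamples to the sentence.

5

"it" takes "a garment" as antecedent — a donkey pronoun bound across the clause boundary.
Strong reading: for every (t,g) with cut(t,g), stitched(t,g).
Restrictor pairs: (T1,G1) ✗  (T1,G2) ✓  (T1,G3) ✓  (T1,G4) ✓  (T2,G1) ✗  (T2,G2) ✓  (T2,G3) ✗  (T2,G4) ✓  (T3,G1) ✗  (T3,G2) ✓  (T3,G3) ✓  (T3,G4) ✓  (T4,G1) ✗  (T4,G3) ✓  (T4,G4) ✓
Counterexamples (restrictor pairs failing the scope): 5.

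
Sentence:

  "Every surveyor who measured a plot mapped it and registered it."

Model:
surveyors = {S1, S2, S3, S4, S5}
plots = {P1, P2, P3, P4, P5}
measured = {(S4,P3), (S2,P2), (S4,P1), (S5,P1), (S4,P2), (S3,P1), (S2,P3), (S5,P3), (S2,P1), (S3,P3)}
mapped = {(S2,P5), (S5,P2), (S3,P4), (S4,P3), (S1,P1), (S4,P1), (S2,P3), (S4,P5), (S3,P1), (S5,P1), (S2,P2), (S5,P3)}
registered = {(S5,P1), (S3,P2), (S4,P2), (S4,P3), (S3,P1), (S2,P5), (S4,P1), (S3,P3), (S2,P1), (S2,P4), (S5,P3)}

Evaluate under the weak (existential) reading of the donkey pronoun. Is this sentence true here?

"it" takes "a plot" as antecedent — a donkey pronoun bound across the clause boundary.
Weak reading: every surveyor s with some measured-plot has at least one measured-plot p such that mapped(s,p) ∧ registered(s,p).
Per surveyor: S2:✗  S3:✓  S4:✓  S5:✓
S2 has no witness among its measured-plots.

False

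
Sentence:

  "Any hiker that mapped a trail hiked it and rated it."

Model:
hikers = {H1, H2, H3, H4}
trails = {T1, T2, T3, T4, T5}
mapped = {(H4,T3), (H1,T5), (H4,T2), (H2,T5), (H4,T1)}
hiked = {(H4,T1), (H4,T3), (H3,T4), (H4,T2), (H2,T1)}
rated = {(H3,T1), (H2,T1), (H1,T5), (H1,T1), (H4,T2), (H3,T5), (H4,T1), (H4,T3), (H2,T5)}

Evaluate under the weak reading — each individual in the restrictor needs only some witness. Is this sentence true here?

"it" takes "a trail" as antecedent — a donkey pronoun bound across the clause boundary.
Weak reading: every hiker h with some mapped-trail has at least one mapped-trail t such that hiked(h,t) ∧ rated(h,t).
Per hiker: H1:✗  H2:✗  H4:✓
H1 has no witness among its mapped-trails.

False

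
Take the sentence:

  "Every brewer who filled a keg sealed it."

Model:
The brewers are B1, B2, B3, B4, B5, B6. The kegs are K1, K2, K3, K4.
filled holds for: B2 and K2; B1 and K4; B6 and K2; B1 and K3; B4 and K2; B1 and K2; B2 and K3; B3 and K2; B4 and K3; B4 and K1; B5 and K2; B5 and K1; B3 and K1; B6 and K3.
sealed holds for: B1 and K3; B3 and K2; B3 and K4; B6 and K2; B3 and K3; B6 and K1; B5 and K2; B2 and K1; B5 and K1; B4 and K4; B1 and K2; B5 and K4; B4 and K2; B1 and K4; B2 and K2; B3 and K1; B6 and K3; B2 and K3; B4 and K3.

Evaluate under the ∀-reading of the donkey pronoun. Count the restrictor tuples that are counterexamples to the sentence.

"it" takes "a keg" as antecedent — a donkey pronoun bound across the clause boundary.
Strong reading: for every (b,k) with filled(b,k), sealed(b,k).
Restrictor pairs: (B1,K2) ✓  (B1,K3) ✓  (B1,K4) ✓  (B2,K2) ✓  (B2,K3) ✓  (B3,K1) ✓  (B3,K2) ✓  (B4,K1) ✗  (B4,K2) ✓  (B4,K3) ✓  (B5,K1) ✓  (B5,K2) ✓  (B6,K2) ✓  (B6,K3) ✓
Counterexamples (restrictor pairs failing the scope): 1.

1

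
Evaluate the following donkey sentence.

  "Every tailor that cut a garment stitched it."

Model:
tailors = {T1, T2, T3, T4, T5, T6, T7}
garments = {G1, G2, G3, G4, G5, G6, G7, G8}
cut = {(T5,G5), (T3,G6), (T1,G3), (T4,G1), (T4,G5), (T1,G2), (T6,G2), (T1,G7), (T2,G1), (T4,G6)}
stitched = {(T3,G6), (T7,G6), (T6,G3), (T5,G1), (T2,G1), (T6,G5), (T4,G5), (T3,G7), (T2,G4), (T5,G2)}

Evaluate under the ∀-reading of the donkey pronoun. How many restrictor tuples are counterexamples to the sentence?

"it" takes "a garment" as antecedent — a donkey pronoun bound across the clause boundary.
Strong reading: for every (t,g) with cut(t,g), stitched(t,g).
Restrictor pairs: (T1,G2) ✗  (T1,G3) ✗  (T1,G7) ✗  (T2,G1) ✓  (T3,G6) ✓  (T4,G1) ✗  (T4,G5) ✓  (T4,G6) ✗  (T5,G5) ✗  (T6,G2) ✗
Counterexamples (restrictor pairs failing the scope): 7.

7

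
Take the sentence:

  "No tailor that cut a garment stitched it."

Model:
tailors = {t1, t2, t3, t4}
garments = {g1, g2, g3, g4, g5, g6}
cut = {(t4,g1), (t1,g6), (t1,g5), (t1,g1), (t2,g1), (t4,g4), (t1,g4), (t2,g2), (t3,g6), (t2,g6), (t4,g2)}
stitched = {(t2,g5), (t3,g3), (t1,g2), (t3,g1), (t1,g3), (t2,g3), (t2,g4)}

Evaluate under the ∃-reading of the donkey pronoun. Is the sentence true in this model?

"it" takes "a garment" as antecedent — a donkey pronoun bound across the clause boundary.
Truth condition: for no (t,g) with cut(t,g) does stitched(t,g) hold.
Restrictor pairs — does the scope hold? (t1,g1):fails  (t1,g4):fails  (t1,g5):fails  (t1,g6):fails  (t2,g1):fails  (t2,g2):fails  (t2,g6):fails  (t3,g6):fails  (t4,g1):fails  (t4,g2):fails  (t4,g4):fails
Scope holds for no restrictor pair, so the sentence is true.

True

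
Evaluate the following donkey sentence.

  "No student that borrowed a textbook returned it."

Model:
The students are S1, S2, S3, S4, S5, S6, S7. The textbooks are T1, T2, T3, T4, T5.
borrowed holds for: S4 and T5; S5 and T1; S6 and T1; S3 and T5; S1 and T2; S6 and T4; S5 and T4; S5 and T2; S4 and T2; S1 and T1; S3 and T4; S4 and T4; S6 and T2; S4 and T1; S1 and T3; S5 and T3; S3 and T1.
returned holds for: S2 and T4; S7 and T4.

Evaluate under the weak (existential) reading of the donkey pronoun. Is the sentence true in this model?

True

"it" takes "a textbook" as antecedent — a donkey pronoun bound across the clause boundary.
Truth condition: for no (s,t) with borrowed(s,t) does returned(s,t) hold.
Restrictor pairs — does the scope hold? (S1,T1):fails  (S1,T2):fails  (S1,T3):fails  (S3,T1):fails  (S3,T4):fails  (S3,T5):fails  (S4,T1):fails  (S4,T2):fails  (S4,T4):fails  (S4,T5):fails  (S5,T1):fails  (S5,T2):fails  (S5,T3):fails  (S5,T4):fails  (S6,T1):fails  (S6,T2):fails  (S6,T4):fails
Scope holds for no restrictor pair, so the sentence is true.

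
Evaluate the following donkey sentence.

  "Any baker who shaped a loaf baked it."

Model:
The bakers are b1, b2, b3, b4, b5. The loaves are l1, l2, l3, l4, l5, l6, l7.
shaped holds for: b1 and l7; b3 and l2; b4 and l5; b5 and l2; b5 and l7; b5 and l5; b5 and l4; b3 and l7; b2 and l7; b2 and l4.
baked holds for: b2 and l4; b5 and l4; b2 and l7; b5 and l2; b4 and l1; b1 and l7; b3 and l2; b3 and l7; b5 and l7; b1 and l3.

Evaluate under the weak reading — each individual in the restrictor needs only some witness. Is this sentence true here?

False

"it" takes "a loaf" as antecedent — a donkey pronoun bound across the clause boundary.
Weak reading: every baker b with some shaped-loaf has at least one shaped-loaf l such that baked(b,l).
Per baker: b1:✓  b2:✓  b3:✓  b4:✗  b5:✓
b4 has no witness among its shaped-loaves.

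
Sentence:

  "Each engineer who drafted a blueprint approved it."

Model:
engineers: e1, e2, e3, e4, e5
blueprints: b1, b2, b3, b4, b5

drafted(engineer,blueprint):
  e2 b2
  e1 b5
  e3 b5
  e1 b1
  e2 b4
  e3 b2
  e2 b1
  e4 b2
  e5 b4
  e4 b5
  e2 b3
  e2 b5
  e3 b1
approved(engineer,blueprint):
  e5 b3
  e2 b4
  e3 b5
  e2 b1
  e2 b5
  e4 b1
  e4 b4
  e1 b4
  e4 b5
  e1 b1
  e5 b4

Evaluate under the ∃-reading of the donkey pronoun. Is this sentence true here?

True

"it" takes "a blueprint" as antecedent — a donkey pronoun bound across the clause boundary.
Weak reading: every engineer e with some drafted-blueprint has at least one drafted-blueprint b such that approved(e,b).
Per engineer: e1:✓  e2:✓  e3:✓  e4:✓  e5:✓
Every engineer in the restrictor has a witness.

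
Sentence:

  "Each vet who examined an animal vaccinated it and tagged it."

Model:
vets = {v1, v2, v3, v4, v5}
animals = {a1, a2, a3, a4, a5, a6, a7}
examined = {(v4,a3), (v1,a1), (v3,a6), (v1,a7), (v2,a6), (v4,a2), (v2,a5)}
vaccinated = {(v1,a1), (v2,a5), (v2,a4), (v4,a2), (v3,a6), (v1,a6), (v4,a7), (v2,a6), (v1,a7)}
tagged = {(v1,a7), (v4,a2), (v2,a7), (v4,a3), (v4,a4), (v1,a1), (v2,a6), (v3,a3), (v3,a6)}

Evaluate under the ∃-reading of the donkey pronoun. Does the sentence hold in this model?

True

"it" takes "an animal" as antecedent — a donkey pronoun bound across the clause boundary.
Weak reading: every vet v with some examined-animal has at least one examined-animal a such that vaccinated(v,a) ∧ tagged(v,a).
Per vet: v1:✓  v2:✓  v3:✓  v4:✓
Every vet in the restrictor has a witness.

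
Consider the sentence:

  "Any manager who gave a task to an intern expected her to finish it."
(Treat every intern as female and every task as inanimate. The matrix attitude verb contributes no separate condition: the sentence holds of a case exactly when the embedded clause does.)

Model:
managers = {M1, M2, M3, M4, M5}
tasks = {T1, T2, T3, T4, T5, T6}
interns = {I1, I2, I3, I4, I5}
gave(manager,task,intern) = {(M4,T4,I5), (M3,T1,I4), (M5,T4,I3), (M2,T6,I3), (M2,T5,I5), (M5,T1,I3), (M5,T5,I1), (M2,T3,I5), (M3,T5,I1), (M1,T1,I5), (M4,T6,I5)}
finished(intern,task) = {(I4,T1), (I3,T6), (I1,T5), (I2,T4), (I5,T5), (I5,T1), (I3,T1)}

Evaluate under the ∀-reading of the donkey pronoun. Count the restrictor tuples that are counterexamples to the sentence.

4

"her" takes "an intern" as antecedent and "it" takes "a task"; both are donkey pronouns co-varying with the restrictor.
Strong reading: for every (m,t,i) with gave(m,t,i), finished(i,t).
Restrictor triples: (M1,T1,I5)→finished(I5,T1) ✓  (M2,T3,I5)→finished(I5,T3) ✗  (M2,T5,I5)→finished(I5,T5) ✓  (M2,T6,I3)→finished(I3,T6) ✓  (M3,T1,I4)→finished(I4,T1) ✓  (M3,T5,I1)→finished(I1,T5) ✓  (M4,T4,I5)→finished(I5,T4) ✗  (M4,T6,I5)→finished(I5,T6) ✗  (M5,T1,I3)→finished(I3,T1) ✓  (M5,T4,I3)→finished(I3,T4) ✗  (M5,T5,I1)→finished(I1,T5) ✓
Counterexamples (restrictor triples failing the scope): 4.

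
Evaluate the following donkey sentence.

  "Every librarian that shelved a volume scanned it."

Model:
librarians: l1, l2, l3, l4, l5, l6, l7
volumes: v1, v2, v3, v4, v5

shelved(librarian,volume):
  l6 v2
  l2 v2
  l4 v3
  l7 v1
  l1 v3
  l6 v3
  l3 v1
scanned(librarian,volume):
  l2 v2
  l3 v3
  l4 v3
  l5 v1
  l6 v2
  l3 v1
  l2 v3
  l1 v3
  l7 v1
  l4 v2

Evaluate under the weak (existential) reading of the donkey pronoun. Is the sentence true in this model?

True

"it" takes "a volume" as antecedent — a donkey pronoun bound across the clause boundary.
Weak reading: every librarian l with some shelved-volume has at least one shelved-volume v such that scanned(l,v).
Per librarian: l1:✓  l2:✓  l3:✓  l4:✓  l6:✓  l7:✓
Every librarian in the restrictor has a witness.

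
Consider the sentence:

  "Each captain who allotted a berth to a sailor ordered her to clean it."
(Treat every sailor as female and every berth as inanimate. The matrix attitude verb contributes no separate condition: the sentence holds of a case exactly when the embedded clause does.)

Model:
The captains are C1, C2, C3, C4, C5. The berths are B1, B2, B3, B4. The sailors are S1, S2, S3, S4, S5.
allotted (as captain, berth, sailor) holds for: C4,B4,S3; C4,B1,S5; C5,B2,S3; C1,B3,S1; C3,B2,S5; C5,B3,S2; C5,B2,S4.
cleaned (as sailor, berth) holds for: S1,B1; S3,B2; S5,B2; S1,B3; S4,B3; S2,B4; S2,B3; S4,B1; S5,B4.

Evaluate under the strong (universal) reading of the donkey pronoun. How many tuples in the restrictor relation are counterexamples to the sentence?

"her" takes "a sailor" as antecedent and "it" takes "a berth"; both are donkey pronouns co-varying with the restrictor.
Strong reading: for every (c,b,s) with allotted(c,b,s), cleaned(s,b).
Restrictor triples: (C1,B3,S1)→cleaned(S1,B3) ✓  (C3,B2,S5)→cleaned(S5,B2) ✓  (C4,B1,S5)→cleaned(S5,B1) ✗  (C4,B4,S3)→cleaned(S3,B4) ✗  (C5,B2,S3)→cleaned(S3,B2) ✓  (C5,B2,S4)→cleaned(S4,B2) ✗  (C5,B3,S2)→cleaned(S2,B3) ✓
Counterexamples (restrictor triples failing the scope): 3.

3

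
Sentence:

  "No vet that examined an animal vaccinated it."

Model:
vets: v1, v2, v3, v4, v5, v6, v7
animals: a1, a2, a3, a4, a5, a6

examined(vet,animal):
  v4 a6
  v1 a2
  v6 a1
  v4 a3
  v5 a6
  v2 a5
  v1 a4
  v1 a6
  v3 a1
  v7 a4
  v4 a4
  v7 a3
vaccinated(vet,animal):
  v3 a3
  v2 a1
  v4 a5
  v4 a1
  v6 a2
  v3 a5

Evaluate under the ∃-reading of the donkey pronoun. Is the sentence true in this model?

True

"it" takes "an animal" as antecedent — a donkey pronoun bound across the clause boundary.
Truth condition: for no (v,a) with examined(v,a) does vaccinated(v,a) hold.
Restrictor pairs — does the scope hold? (v1,a2):fails  (v1,a4):fails  (v1,a6):fails  (v2,a5):fails  (v3,a1):fails  (v4,a3):fails  (v4,a4):fails  (v4,a6):fails  (v5,a6):fails  (v6,a1):fails  (v7,a3):fails  (v7,a4):fails
Scope holds for no restrictor pair, so the sentence is true.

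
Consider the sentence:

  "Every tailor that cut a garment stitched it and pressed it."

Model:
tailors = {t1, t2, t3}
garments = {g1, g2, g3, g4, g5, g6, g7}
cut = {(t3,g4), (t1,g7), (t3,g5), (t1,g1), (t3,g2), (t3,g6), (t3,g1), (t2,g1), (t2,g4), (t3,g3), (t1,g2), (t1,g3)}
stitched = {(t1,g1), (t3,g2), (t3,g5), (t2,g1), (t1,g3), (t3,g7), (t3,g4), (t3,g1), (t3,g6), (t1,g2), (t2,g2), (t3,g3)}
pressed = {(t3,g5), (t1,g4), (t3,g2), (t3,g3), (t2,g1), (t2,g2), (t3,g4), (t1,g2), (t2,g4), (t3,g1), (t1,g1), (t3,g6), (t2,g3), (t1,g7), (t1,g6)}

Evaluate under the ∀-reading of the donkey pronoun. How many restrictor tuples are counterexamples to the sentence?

"it" takes "a garment" as antecedent — a donkey pronoun bound across the clause boundary.
Strong reading: for every (t,g) with cut(t,g), stitched(t,g) ∧ pressed(t,g).
Restrictor pairs: (t1,g1) ✓  (t1,g2) ✓  (t1,g3) ✗  (t1,g7) ✗  (t2,g1) ✓  (t2,g4) ✗  (t3,g1) ✓  (t3,g2) ✓  (t3,g3) ✓  (t3,g4) ✓  (t3,g5) ✓  (t3,g6) ✓
Counterexamples (restrictor pairs failing the scope): 3.

3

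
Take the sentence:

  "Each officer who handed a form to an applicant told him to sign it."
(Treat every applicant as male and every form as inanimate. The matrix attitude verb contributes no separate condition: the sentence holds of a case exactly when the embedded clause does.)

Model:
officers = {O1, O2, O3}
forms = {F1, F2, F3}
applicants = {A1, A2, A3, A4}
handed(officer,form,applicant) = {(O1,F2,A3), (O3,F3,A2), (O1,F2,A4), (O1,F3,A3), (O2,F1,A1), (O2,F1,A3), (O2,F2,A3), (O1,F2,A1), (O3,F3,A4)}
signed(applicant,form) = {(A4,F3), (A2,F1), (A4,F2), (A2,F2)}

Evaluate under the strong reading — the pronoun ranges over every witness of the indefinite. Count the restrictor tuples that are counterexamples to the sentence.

7

"him" takes "an applicant" as antecedent and "it" takes "a form"; both are donkey pronouns co-varying with the restrictor.
Strong reading: for every (o,f,a) with handed(o,f,a), signed(a,f).
Restrictor triples: (O1,F2,A1)→signed(A1,F2) ✗  (O1,F2,A3)→signed(A3,F2) ✗  (O1,F2,A4)→signed(A4,F2) ✓  (O1,F3,A3)→signed(A3,F3) ✗  (O2,F1,A1)→signed(A1,F1) ✗  (O2,F1,A3)→signed(A3,F1) ✗  (O2,F2,A3)→signed(A3,F2) ✗  (O3,F3,A2)→signed(A2,F3) ✗  (O3,F3,A4)→signed(A4,F3) ✓
Counterexamples (restrictor triples failing the scope): 7.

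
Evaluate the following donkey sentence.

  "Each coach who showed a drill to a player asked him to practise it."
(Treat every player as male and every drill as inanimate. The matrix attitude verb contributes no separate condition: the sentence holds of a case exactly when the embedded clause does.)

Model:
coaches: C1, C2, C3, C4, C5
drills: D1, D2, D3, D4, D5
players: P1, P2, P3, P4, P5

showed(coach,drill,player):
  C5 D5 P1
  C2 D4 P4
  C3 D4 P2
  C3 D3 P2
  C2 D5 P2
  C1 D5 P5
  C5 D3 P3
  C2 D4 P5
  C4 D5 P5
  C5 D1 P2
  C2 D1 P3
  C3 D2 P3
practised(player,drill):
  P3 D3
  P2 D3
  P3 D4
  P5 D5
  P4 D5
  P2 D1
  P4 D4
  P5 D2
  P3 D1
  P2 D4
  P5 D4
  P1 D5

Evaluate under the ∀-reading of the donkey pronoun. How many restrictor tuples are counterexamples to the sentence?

"him" takes "a player" as antecedent and "it" takes "a drill"; both are donkey pronouns co-varying with the restrictor.
Strong reading: for every (c,d,p) with showed(c,d,p), practised(p,d).
Restrictor triples: (C1,D5,P5)→practised(P5,D5) ✓  (C2,D1,P3)→practised(P3,D1) ✓  (C2,D4,P4)→practised(P4,D4) ✓  (C2,D4,P5)→practised(P5,D4) ✓  (C2,D5,P2)→practised(P2,D5) ✗  (C3,D2,P3)→practised(P3,D2) ✗  (C3,D3,P2)→practised(P2,D3) ✓  (C3,D4,P2)→practised(P2,D4) ✓  (C4,D5,P5)→practised(P5,D5) ✓  (C5,D1,P2)→practised(P2,D1) ✓  (C5,D3,P3)→practised(P3,D3) ✓  (C5,D5,P1)→practised(P1,D5) ✓
Counterexamples (restrictor triples failing the scope): 2.

2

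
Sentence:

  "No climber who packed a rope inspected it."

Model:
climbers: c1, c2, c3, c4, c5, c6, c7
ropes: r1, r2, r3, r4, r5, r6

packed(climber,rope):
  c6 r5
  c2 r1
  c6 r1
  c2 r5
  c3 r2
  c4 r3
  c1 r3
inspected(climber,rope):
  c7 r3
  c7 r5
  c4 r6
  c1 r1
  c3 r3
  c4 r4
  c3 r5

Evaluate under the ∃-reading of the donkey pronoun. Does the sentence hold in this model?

"it" takes "a rope" as antecedent — a donkey pronoun bound across the clause boundary.
Truth condition: for no (c,r) with packed(c,r) does inspected(c,r) hold.
Restrictor pairs — does the scope hold? (c1,r3):fails  (c2,r1):fails  (c2,r5):fails  (c3,r2):fails  (c4,r3):fails  (c6,r1):fails  (c6,r5):fails
Scope holds for no restrictor pair, so the sentence is true.

True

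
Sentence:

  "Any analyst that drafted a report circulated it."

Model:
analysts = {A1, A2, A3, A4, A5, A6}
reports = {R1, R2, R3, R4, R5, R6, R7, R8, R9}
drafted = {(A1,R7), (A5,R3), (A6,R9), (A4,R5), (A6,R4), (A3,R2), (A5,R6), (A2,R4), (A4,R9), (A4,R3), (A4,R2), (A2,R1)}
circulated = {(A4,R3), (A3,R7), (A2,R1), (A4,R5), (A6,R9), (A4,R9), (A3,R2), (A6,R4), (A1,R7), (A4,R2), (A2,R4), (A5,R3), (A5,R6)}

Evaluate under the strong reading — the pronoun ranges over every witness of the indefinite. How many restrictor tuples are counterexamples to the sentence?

"it" takes "a report" as antecedent — a donkey pronoun bound across the clause boundary.
Strong reading: for every (a,r) with drafted(a,r), circulated(a,r).
Restrictor pairs: (A1,R7) ✓  (A2,R1) ✓  (A2,R4) ✓  (A3,R2) ✓  (A4,R2) ✓  (A4,R3) ✓  (A4,R5) ✓  (A4,R9) ✓  (A5,R3) ✓  (A5,R6) ✓  (A6,R4) ✓  (A6,R9) ✓
Counterexamples (restrictor pairs failing the scope): 0.

0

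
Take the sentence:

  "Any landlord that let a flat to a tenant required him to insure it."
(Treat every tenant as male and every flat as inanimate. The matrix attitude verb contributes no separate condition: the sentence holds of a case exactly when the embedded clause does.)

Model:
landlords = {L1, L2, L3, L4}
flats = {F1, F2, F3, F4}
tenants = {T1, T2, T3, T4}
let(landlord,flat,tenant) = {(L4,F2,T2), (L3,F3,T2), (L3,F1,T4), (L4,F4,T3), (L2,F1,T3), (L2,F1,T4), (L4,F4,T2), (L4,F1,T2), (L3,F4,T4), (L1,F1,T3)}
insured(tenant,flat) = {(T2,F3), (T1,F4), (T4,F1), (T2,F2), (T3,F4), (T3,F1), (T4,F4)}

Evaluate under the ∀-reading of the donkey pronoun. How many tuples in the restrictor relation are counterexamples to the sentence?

2

"him" takes "a tenant" as antecedent and "it" takes "a flat"; both are donkey pronouns co-varying with the restrictor.
Strong reading: for every (l,f,t) with let(l,f,t), insured(t,f).
Restrictor triples: (L1,F1,T3)→insured(T3,F1) ✓  (L2,F1,T3)→insured(T3,F1) ✓  (L2,F1,T4)→insured(T4,F1) ✓  (L3,F1,T4)→insured(T4,F1) ✓  (L3,F3,T2)→insured(T2,F3) ✓  (L3,F4,T4)→insured(T4,F4) ✓  (L4,F1,T2)→insured(T2,F1) ✗  (L4,F2,T2)→insured(T2,F2) ✓  (L4,F4,T2)→insured(T2,F4) ✗  (L4,F4,T3)→insured(T3,F4) ✓
Counterexamples (restrictor triples failing the scope): 2.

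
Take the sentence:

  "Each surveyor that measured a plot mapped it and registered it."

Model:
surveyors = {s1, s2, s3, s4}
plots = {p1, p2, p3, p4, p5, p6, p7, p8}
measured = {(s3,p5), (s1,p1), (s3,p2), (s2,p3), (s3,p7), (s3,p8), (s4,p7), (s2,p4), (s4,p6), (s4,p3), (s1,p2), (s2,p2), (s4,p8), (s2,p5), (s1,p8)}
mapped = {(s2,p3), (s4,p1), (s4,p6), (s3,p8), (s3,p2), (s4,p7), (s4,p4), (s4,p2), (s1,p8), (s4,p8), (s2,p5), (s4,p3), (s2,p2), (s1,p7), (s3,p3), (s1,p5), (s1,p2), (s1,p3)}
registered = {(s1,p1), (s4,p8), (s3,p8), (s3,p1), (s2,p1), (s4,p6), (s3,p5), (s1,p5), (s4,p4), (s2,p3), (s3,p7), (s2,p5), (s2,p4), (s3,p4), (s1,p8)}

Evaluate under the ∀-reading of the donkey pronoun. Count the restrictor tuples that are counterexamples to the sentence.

9

"it" takes "a plot" as antecedent — a donkey pronoun bound across the clause boundary.
Strong reading: for every (s,p) with measured(s,p), mapped(s,p) ∧ registered(s,p).
Restrictor pairs: (s1,p1) ✗  (s1,p2) ✗  (s1,p8) ✓  (s2,p2) ✗  (s2,p3) ✓  (s2,p4) ✗  (s2,p5) ✓  (s3,p2) ✗  (s3,p5) ✗  (s3,p7) ✗  (s3,p8) ✓  (s4,p3) ✗  (s4,p6) ✓  (s4,p7) ✗  (s4,p8) ✓
Counterexamples (restrictor pairs failing the scope): 9.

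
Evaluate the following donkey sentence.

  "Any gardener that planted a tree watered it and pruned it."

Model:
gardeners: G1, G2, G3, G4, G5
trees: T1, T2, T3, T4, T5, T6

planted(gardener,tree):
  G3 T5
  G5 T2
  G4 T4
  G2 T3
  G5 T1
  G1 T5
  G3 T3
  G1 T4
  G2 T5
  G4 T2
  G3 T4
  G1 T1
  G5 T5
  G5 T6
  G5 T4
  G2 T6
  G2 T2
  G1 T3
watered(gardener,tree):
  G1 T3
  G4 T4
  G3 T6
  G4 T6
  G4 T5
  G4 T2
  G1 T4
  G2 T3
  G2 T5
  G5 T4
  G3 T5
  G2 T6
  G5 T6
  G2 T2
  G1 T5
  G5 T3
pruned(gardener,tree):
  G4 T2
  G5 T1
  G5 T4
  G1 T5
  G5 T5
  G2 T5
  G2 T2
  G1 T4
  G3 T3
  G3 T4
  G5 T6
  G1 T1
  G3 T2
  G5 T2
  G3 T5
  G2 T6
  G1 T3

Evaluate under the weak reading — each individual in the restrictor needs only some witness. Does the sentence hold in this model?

"it" takes "a tree" as antecedent — a donkey pronoun bound across the clause boundary.
Weak reading: every gardener g with some planted-tree has at least one planted-tree t such that watered(g,t) ∧ pruned(g,t).
Per gardener: G1:✓  G2:✓  G3:✓  G4:✓  G5:✓
Every gardener in the restrictor has a witness.

True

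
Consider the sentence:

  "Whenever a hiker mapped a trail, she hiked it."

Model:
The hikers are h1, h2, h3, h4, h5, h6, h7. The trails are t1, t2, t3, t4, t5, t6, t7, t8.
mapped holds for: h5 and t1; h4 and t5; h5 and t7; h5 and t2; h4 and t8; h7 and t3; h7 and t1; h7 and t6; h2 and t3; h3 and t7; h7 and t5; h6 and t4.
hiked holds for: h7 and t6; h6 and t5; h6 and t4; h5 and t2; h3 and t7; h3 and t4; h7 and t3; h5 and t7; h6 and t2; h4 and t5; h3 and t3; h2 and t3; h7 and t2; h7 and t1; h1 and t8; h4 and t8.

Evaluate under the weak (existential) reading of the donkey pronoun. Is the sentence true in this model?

True

"it" takes "a trail" as antecedent — a donkey pronoun bound across the clause boundary.
Weak reading: every hiker h with some mapped-trail has at least one mapped-trail t such that hiked(h,t).
Per hiker: h2:✓  h3:✓  h4:✓  h5:✓  h6:✓  h7:✓
Every hiker in the restrictor has a witness.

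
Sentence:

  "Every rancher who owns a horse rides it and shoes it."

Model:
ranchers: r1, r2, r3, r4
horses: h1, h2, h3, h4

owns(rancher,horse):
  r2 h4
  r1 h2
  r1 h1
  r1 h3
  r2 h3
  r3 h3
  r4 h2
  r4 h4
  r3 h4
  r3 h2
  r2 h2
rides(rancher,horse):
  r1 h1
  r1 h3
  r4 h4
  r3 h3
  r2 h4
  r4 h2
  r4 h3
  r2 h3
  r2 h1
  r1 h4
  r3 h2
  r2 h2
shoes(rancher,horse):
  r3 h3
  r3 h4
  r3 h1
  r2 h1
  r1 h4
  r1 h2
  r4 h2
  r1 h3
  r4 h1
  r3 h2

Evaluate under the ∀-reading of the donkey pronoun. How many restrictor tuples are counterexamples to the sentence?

"it" takes "a horse" as antecedent — a donkey pronoun bound across the clause boundary.
Strong reading: for every (r,h) with owns(r,h), rides(r,h) ∧ shoes(r,h).
Restrictor pairs: (r1,h1) ✗  (r1,h2) ✗  (r1,h3) ✓  (r2,h2) ✗  (r2,h3) ✗  (r2,h4) ✗  (r3,h2) ✓  (r3,h3) ✓  (r3,h4) ✗  (r4,h2) ✓  (r4,h4) ✗
Counterexamples (restrictor pairs failing the scope): 7.

7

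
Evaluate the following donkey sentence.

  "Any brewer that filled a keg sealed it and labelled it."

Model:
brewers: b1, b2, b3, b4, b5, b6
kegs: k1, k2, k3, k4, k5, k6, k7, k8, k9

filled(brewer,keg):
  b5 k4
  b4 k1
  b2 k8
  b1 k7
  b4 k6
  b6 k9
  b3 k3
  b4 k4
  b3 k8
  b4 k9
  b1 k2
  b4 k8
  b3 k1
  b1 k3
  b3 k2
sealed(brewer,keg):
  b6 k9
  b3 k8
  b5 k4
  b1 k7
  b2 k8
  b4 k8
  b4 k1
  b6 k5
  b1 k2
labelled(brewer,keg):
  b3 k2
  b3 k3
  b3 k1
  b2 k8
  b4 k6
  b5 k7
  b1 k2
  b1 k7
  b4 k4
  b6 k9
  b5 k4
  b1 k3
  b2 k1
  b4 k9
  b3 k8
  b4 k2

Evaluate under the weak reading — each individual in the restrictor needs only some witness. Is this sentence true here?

"it" takes "a keg" as antecedent — a donkey pronoun bound across the clause boundary.
Weak reading: every brewer b with some filled-keg has at least one filled-keg k such that sealed(b,k) ∧ labelled(b,k).
Per brewer: b1:✓  b2:✓  b3:✓  b4:✗  b5:✓  b6:✓
b4 has no witness among its filled-kegs.

False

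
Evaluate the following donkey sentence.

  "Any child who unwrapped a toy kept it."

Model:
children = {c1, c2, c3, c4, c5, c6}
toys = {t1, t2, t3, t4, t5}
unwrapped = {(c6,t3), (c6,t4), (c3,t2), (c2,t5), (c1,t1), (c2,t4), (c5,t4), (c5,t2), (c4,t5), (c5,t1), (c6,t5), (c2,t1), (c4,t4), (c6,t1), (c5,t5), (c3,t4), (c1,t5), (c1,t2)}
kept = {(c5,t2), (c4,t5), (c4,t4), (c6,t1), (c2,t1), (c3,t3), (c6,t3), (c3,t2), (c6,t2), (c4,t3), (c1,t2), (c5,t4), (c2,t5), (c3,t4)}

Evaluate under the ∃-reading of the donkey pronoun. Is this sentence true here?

"it" takes "a toy" as antecedent — a donkey pronoun bound across the clause boundary.
Weak reading: every child c with some unwrapped-toy has at least one unwrapped-toy t such that kept(c,t).
Per child: c1:✓  c2:✓  c3:✓  c4:✓  c5:✓  c6:✓
Every child in the restrictor has a witness.

True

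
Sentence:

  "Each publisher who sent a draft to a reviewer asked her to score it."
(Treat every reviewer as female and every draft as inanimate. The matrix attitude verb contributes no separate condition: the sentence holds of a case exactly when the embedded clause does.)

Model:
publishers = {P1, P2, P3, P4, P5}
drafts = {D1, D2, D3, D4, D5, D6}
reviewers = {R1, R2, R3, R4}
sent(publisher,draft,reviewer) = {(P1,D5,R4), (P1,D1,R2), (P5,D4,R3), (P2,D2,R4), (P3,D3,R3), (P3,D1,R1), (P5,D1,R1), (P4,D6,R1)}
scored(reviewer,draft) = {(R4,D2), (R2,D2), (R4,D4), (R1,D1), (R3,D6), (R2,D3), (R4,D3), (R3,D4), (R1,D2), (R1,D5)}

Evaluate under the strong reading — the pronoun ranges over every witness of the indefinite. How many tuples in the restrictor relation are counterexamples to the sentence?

"her" takes "a reviewer" as antecedent and "it" takes "a draft"; both are donkey pronouns co-varying with the restrictor.
Strong reading: for every (p,d,r) with sent(p,d,r), scored(r,d).
Restrictor triples: (P1,D1,R2)→scored(R2,D1) ✗  (P1,D5,R4)→scored(R4,D5) ✗  (P2,D2,R4)→scored(R4,D2) ✓  (P3,D1,R1)→scored(R1,D1) ✓  (P3,D3,R3)→scored(R3,D3) ✗  (P4,D6,R1)→scored(R1,D6) ✗  (P5,D1,R1)→scored(R1,D1) ✓  (P5,D4,R3)→scored(R3,D4) ✓
Counterexamples (restrictor triples failing the scope): 4.

4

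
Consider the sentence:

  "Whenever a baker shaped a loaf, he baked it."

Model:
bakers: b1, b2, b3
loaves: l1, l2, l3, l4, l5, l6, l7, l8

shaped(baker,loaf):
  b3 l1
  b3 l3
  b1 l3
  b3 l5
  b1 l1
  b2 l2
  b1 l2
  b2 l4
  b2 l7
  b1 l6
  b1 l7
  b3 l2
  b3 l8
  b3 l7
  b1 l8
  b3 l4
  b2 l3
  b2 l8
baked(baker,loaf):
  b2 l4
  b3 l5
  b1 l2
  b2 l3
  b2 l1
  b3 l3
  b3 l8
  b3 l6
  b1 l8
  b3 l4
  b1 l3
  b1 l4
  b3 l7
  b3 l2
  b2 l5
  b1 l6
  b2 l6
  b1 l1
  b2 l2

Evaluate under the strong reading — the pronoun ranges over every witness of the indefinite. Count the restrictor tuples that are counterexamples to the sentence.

4

"it" takes "a loaf" as antecedent — a donkey pronoun bound across the clause boundary.
Strong reading: for every (b,l) with shaped(b,l), baked(b,l).
Restrictor pairs: (b1,l1) ✓  (b1,l2) ✓  (b1,l3) ✓  (b1,l6) ✓  (b1,l7) ✗  (b1,l8) ✓  (b2,l2) ✓  (b2,l3) ✓  (b2,l4) ✓  (b2,l7) ✗  (b2,l8) ✗  (b3,l1) ✗  (b3,l2) ✓  (b3,l3) ✓  (b3,l4) ✓  (b3,l5) ✓  (b3,l7) ✓  (b3,l8) ✓
Counterexamples (restrictor pairs failing the scope): 4.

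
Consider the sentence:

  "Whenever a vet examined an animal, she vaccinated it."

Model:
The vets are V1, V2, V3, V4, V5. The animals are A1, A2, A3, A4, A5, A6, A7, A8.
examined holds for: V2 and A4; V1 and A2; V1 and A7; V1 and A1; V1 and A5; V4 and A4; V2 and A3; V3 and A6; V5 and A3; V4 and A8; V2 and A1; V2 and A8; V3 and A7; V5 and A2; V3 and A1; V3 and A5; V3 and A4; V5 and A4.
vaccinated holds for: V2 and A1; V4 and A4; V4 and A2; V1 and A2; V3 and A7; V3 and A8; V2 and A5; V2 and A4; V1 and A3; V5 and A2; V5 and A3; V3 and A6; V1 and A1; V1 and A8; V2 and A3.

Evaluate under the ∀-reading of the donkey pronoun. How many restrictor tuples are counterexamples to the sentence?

"it" takes "an animal" as antecedent — a donkey pronoun bound across the clause boundary.
Strong reading: for every (v,a) with examined(v,a), vaccinated(v,a).
Restrictor pairs: (V1,A1) ✓  (V1,A2) ✓  (V1,A5) ✗  (V1,A7) ✗  (V2,A1) ✓  (V2,A3) ✓  (V2,A4) ✓  (V2,A8) ✗  (V3,A1) ✗  (V3,A4) ✗  (V3,A5) ✗  (V3,A6) ✓  (V3,A7) ✓  (V4,A4) ✓  (V4,A8) ✗  (V5,A2) ✓  (V5,A3) ✓  (V5,A4) ✗
Counterexamples (restrictor pairs failing the scope): 8.

8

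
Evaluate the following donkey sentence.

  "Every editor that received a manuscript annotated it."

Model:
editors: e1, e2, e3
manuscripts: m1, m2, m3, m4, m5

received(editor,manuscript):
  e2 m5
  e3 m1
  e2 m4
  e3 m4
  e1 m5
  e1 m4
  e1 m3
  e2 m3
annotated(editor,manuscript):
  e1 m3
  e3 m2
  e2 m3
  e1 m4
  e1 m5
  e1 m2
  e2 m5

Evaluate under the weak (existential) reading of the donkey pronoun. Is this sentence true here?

False

"it" takes "a manuscript" as antecedent — a donkey pronoun bound across the clause boundary.
Weak reading: every editor e with some received-manuscript has at least one received-manuscript m such that annotated(e,m).
Per editor: e1:✓  e2:✓  e3:✗
e3 has no witness among its received-manuscripts.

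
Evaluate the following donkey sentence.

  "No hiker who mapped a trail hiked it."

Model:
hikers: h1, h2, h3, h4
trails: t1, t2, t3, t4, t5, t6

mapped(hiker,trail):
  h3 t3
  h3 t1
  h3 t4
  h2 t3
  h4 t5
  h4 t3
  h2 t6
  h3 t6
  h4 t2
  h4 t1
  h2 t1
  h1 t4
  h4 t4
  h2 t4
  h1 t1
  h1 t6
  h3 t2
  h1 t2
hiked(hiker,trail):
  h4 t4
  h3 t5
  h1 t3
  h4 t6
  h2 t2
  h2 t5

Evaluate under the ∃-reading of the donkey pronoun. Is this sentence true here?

"it" takes "a trail" as antecedent — a donkey pronoun bound across the clause boundary.
Truth condition: for no (h,t) with mapped(h,t) does hiked(h,t) hold.
Restrictor pairs — does the scope hold? (h1,t1):fails  (h1,t2):fails  (h1,t4):fails  (h1,t6):fails  (h2,t1):fails  (h2,t3):fails  (h2,t4):fails  (h2,t6):fails  (h3,t1):fails  (h3,t2):fails  (h3,t3):fails  (h3,t4):fails  (h3,t6):fails  (h4,t1):fails  (h4,t2):fails  (h4,t3):fails  (h4,t4):holds  (h4,t5):fails
Scope holds for 1 pair(s), so the sentence is false.

False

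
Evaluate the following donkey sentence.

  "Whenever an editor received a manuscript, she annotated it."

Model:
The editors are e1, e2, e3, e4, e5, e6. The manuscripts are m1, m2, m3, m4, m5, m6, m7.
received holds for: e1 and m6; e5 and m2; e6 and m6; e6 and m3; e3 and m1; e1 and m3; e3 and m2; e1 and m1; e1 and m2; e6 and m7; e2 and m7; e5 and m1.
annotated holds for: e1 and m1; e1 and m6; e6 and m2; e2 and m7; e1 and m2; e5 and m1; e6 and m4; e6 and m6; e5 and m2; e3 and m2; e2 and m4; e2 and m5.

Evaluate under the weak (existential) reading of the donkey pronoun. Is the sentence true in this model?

True

"it" takes "a manuscript" as antecedent — a donkey pronoun bound across the clause boundary.
Weak reading: every editor e with some received-manuscript has at least one received-manuscript m such that annotated(e,m).
Per editor: e1:✓  e2:✓  e3:✓  e5:✓  e6:✓
Every editor in the restrictor has a witness.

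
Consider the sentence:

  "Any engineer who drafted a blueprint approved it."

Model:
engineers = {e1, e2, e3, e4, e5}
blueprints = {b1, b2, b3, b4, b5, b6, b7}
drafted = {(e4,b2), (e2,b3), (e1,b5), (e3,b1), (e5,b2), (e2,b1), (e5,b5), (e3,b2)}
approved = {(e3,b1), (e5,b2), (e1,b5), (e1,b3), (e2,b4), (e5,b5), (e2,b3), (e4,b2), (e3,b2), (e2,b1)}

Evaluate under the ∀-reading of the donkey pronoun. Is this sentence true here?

True

"it" takes "a blueprint" as antecedent — a donkey pronoun bound across the clause boundary.
Strong reading: for every (e,b) with drafted(e,b), approved(e,b).
Restrictor pairs: (e1,b5) ✓  (e2,b1) ✓  (e2,b3) ✓  (e3,b1) ✓  (e3,b2) ✓  (e4,b2) ✓  (e5,b2) ✓  (e5,b5) ✓
Every restrictor pair satisfies the scope.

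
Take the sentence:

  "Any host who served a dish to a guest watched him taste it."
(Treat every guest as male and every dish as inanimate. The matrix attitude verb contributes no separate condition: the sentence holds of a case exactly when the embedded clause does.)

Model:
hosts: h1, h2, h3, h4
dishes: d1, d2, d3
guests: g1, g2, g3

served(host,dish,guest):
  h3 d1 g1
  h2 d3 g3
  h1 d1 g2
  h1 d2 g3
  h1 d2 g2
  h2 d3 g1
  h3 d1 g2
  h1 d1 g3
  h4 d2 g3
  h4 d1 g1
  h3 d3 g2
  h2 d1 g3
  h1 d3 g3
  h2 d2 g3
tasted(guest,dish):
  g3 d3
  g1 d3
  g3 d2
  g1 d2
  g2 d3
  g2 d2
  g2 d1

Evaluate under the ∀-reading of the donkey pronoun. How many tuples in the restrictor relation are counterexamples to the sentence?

"him" takes "a guest" as antecedent and "it" takes "a dish"; both are donkey pronouns co-varying with the restrictor.
Strong reading: for every (h,d,g) with served(h,d,g), tasted(g,d).
Restrictor triples: (h1,d1,g2)→tasted(g2,d1) ✓  (h1,d1,g3)→tasted(g3,d1) ✗  (h1,d2,g2)→tasted(g2,d2) ✓  (h1,d2,g3)→tasted(g3,d2) ✓  (h1,d3,g3)→tasted(g3,d3) ✓  (h2,d1,g3)→tasted(g3,d1) ✗  (h2,d2,g3)→tasted(g3,d2) ✓  (h2,d3,g1)→tasted(g1,d3) ✓  (h2,d3,g3)→tasted(g3,d3) ✓  (h3,d1,g1)→tasted(g1,d1) ✗  (h3,d1,g2)→tasted(g2,d1) ✓  (h3,d3,g2)→tasted(g2,d3) ✓  (h4,d1,g1)→tasted(g1,d1) ✗  (h4,d2,g3)→tasted(g3,d2) ✓
Counterexamples (restrictor triples failing the scope): 4.

4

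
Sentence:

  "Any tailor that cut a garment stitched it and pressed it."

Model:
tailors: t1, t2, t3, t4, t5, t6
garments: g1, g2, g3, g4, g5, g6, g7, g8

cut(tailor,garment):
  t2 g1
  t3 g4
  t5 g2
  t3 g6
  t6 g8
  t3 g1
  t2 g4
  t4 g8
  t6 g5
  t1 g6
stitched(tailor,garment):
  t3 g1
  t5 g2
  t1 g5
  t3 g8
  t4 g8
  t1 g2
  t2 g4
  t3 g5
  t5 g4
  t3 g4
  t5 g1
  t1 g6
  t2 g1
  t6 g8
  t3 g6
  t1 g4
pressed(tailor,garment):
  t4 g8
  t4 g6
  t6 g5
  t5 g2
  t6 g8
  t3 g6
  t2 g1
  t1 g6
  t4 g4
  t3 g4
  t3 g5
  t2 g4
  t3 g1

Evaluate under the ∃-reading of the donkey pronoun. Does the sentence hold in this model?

"it" takes "a garment" as antecedent — a donkey pronoun bound across the clause boundary.
Weak reading: every tailor t with some cut-garment has at least one cut-garment g such that stitched(t,g) ∧ pressed(t,g).
Per tailor: t1:✓  t2:✓  t3:✓  t4:✓  t5:✓  t6:✓
Every tailor in the restrictor has a witness.

True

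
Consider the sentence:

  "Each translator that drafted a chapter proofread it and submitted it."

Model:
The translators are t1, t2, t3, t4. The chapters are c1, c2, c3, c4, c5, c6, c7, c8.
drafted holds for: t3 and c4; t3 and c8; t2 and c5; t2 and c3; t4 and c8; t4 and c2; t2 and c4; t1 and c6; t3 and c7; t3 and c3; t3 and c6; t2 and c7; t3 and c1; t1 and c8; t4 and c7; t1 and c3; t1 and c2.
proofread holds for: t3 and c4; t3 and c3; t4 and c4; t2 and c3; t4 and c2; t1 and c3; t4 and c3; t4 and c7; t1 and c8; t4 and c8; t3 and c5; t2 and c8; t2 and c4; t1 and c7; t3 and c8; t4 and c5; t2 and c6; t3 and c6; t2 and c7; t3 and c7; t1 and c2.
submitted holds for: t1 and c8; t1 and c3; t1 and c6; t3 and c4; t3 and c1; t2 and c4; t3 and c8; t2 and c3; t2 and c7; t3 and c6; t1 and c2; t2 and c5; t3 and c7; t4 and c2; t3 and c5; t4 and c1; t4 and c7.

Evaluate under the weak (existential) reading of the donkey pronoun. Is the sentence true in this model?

"it" takes "a chapter" as antecedent — a donkey pronoun bound across the clause boundary.
Weak reading: every translator t with some drafted-chapter has at least one drafted-chapter c such that proofread(t,c) ∧ submitted(t,c).
Per translator: t1:✓  t2:✓  t3:✓  t4:✓
Every translator in the restrictor has a witness.

True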